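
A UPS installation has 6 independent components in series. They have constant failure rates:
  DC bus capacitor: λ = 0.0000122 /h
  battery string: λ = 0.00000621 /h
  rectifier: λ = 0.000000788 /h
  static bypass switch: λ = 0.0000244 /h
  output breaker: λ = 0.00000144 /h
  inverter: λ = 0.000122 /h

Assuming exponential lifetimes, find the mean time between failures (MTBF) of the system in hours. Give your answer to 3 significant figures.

5990

Series of exponential components: λ_sys = Σ λ_i
λ_sys = 0.0000122 + 0.00000621 + 0.000000788 + 0.0000244 + 0.00000144 + 0.000122 = 1.6704e-04 /h
MTBF = 1 / λ_sys = 5990 h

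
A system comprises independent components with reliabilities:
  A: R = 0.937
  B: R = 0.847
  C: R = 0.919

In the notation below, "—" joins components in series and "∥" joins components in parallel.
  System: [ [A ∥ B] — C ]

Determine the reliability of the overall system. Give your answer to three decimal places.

0.910

Parallel (A and B): 1 − (1 − 0.93700)(1 − 0.84700) = 0.99036
Series ([0.99036] and C): 0.99036 × 0.91900 = 0.910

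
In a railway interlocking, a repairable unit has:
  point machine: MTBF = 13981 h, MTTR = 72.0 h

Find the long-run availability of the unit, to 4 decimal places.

0.9949

A(point machine) = MTBF/(MTBF+MTTR) = 13981/(13981+72.0) = 0.9949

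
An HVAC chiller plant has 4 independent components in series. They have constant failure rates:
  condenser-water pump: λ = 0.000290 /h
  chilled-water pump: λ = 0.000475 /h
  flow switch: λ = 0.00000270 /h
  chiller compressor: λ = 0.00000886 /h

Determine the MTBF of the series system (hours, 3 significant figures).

1290

Series of exponential components: λ_sys = Σ λ_i
λ_sys = 0.000290 + 0.000475 + 0.00000270 + 0.00000886 = 7.7656e-04 /h
MTBF = 1 / λ_sys = 1290 h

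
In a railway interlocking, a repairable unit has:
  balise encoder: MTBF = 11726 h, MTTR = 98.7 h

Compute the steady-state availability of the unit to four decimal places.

A(balise encoder) = MTBF/(MTBF+MTTR) = 11726/(11726+98.7) = 0.9917

0.9917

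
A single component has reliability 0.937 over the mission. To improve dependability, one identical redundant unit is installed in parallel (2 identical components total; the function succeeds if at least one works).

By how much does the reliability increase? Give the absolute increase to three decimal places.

0.059

R_before = 0.937
R_after = 1 − (1 − 0.937)^2 = 0.996
ΔR = 0.996 − 0.937 = 0.059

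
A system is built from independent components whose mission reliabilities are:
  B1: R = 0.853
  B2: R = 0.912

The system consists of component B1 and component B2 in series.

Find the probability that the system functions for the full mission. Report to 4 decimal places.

0.7779

Series (B1 and B2): 0.853000 × 0.912000 = 0.7779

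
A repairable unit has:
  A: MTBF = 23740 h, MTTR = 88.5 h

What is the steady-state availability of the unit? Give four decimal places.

0.9963

A(A) = MTBF/(MTBF+MTTR) = 23740/(23740+88.5) = 0.9963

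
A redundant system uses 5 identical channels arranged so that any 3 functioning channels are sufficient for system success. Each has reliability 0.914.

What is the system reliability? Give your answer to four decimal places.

0.9944

R = Σ_{i=3}^{5} C(5,i) p^i (1−p)^{5−i} with p = 0.914
C(5,3)·0.914^3·0.086^2 = 0.056472
C(5,4)·0.914^4·0.086^1 = 0.300091
C(5,5)·0.914^5·0.086^0 = 0.637868
Sum = 0.9944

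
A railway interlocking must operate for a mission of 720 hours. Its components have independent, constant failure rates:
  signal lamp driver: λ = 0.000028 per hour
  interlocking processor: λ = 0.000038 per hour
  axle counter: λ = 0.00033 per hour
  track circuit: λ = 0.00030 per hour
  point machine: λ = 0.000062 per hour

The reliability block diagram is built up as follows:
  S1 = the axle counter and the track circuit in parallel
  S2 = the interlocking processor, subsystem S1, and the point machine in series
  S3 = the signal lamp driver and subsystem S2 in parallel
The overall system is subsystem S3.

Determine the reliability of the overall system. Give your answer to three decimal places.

R(signal lamp driver) = exp(−0.000028 × 720) = 0.98004
R(interlocking processor) = exp(−0.000038 × 720) = 0.97301
R(axle counter) = exp(−0.00033 × 720) = 0.78852
R(track circuit) = exp(−0.00030 × 720) = 0.80574
R(point machine) = exp(−0.000062 × 720) = 0.95634
Parallel (axle counter and track circuit): 1 − (1 − 0.78852)(1 − 0.80574) = 0.95892
Series (interlocking processor, [0.95892], and point machine): 0.97301 × 0.95892 × 0.95634 = 0.89230
Parallel (signal lamp driver and [0.89230]): 1 − (1 − 0.98004)(1 − 0.89230) = 0.998

0.998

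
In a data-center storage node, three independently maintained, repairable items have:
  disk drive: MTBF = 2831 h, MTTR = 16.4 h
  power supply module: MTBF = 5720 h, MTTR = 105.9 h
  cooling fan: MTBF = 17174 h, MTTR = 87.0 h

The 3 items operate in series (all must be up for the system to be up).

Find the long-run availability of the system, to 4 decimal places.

0.9712

A(disk drive) = MTBF/(MTBF+MTTR) = 2831/(2831+16.4) = 0.994240
A(power supply module) = MTBF/(MTBF+MTTR) = 5720/(5720+105.9) = 0.981823
A(cooling fan) = MTBF/(MTBF+MTTR) = 17174/(17174+87.0) = 0.994960
Series availability: 0.994240 × 0.981823 × 0.994960 = 0.9712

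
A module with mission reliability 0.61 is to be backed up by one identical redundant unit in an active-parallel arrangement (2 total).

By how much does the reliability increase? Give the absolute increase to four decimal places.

R_before = 0.61
R_after = 1 − (1 − 0.61)^2 = 0.8479
ΔR = 0.8479 − 0.61 = 0.2379

0.2379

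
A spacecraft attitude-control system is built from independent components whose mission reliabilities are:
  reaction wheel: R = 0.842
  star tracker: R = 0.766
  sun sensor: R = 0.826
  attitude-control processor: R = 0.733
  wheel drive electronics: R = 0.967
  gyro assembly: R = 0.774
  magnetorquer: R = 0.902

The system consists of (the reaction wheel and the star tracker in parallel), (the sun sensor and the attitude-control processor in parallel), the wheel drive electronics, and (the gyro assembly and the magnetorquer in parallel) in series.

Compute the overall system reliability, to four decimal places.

Parallel (reaction wheel and star tracker): 1 − (1 − 0.842000)(1 − 0.766000) = 0.963028
Parallel (sun sensor and attitude-control processor): 1 − (1 − 0.826000)(1 − 0.733000) = 0.953542
Parallel (gyro assembly and magnetorquer): 1 − (1 − 0.774000)(1 − 0.902000) = 0.977852
Series ([0.963028], [0.953542], wheel drive electronics, and [0.977852]): 0.963028 × 0.953542 × 0.967000 × 0.977852 = 0.8683

0.8683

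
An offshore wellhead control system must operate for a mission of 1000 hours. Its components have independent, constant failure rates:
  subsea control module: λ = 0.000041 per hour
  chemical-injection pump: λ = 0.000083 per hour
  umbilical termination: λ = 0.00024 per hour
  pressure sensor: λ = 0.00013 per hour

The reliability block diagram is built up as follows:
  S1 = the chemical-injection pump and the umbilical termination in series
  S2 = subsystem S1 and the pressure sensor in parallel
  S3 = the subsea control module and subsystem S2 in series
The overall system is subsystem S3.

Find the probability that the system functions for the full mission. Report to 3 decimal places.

0.928

R(subsea control module) = exp(−0.000041 × 1000) = 0.95983
R(chemical-injection pump) = exp(−0.000083 × 1000) = 0.92035
R(umbilical termination) = exp(−0.00024 × 1000) = 0.78663
R(pressure sensor) = exp(−0.00013 × 1000) = 0.87810
Series (chemical-injection pump and umbilical termination): 0.92035 × 0.78663 = 0.72397
Parallel ([0.72397] and pressure sensor): 1 − (1 − 0.72397)(1 − 0.87810) = 0.96635
Series (subsea control module and [0.96635]): 0.95983 × 0.96635 = 0.928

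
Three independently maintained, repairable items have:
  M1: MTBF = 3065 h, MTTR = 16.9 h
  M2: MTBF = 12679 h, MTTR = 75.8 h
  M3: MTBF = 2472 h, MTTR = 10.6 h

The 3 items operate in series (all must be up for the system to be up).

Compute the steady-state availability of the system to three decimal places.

0.984

A(M1) = MTBF/(MTBF+MTTR) = 3065/(3065+16.9) = 0.994516
A(M2) = MTBF/(MTBF+MTTR) = 12679/(12679+75.8) = 0.994057
A(M3) = MTBF/(MTBF+MTTR) = 2472/(2472+10.6) = 0.995730
Series availability: 0.994516 × 0.994057 × 0.995730 = 0.984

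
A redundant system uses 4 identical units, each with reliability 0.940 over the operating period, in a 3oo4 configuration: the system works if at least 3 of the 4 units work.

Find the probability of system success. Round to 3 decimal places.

R = Σ_{i=3}^{4} C(4,i) p^i (1−p)^{4−i} with p = 0.940
C(4,3)·0.940^3·0.060^1 = 0.19934
C(4,4)·0.940^4·0.060^0 = 0.78075
Sum = 0.980

0.980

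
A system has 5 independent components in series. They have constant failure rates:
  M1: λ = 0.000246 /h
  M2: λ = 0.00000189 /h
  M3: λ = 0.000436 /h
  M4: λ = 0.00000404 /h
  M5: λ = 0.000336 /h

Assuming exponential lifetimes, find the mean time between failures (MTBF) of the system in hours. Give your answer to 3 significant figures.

977

Series of exponential components: λ_sys = Σ λ_i
λ_sys = 0.000246 + 0.00000189 + 0.000436 + 0.00000404 + 0.000336 = 1.0239e-03 /h
MTBF = 1 / λ_sys = 977 h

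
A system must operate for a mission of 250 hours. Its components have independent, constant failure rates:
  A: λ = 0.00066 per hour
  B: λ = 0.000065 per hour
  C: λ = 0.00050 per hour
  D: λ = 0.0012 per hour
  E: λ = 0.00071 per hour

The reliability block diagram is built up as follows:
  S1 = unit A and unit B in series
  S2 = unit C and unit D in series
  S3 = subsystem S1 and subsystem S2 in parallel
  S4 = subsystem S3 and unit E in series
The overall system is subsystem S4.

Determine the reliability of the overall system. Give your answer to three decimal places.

R(A) = exp(−0.00066 × 250) = 0.84789
R(B) = exp(−0.000065 × 250) = 0.98388
R(C) = exp(−0.00050 × 250) = 0.88250
R(D) = exp(−0.0012 × 250) = 0.74082
R(E) = exp(−0.00071 × 250) = 0.83736
Series (A and B): 0.84789 × 0.98388 = 0.83422
Series (C and D): 0.88250 × 0.74082 = 0.65377
Parallel ([0.83422] and [0.65377]): 1 − (1 − 0.83422)(1 − 0.65377) = 0.94260
Series ([0.94260] and E): 0.94260 × 0.83736 = 0.789

0.789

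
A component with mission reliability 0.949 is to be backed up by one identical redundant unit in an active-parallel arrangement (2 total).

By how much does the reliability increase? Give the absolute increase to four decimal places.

R_before = 0.949
R_after = 1 − (1 − 0.949)^2 = 0.9974
ΔR = 0.9974 − 0.949 = 0.0484

0.0484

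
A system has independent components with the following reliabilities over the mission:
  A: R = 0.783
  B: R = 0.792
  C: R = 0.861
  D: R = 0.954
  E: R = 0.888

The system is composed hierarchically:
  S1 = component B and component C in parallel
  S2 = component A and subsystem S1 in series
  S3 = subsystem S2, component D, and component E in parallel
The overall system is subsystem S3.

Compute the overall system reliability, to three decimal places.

0.999

Parallel (B and C): 1 − (1 − 0.79200)(1 − 0.86100) = 0.97109
Series (A and [0.97109]): 0.78300 × 0.97109 = 0.76036
Parallel ([0.76036], D, and E): 1 − (1 − 0.76036)(1 − 0.95400)(1 − 0.88800) = 0.999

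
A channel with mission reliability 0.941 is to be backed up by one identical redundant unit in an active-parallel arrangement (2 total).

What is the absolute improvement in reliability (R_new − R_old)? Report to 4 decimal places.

0.0555

R_before = 0.941
R_after = 1 − (1 − 0.941)^2 = 0.9965
ΔR = 0.9965 − 0.941 = 0.0555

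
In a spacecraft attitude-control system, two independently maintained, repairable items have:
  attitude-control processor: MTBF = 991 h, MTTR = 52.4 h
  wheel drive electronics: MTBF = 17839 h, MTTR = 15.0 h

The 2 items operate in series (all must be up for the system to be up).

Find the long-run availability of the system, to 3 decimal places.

0.949

A(attitude-control processor) = MTBF/(MTBF+MTTR) = 991/(991+52.4) = 0.949780
A(wheel drive electronics) = MTBF/(MTBF+MTTR) = 17839/(17839+15.0) = 0.999160
Series availability: 0.949780 × 0.999160 = 0.949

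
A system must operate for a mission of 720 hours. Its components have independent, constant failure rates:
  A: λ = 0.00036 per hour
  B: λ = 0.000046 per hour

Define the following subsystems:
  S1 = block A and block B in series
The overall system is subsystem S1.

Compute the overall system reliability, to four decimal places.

R(A) = exp(−0.00036 × 720) = 0.771669
R(B) = exp(−0.000046 × 720) = 0.967422
Series (A and B): 0.771669 × 0.967422 = 0.7465

0.7465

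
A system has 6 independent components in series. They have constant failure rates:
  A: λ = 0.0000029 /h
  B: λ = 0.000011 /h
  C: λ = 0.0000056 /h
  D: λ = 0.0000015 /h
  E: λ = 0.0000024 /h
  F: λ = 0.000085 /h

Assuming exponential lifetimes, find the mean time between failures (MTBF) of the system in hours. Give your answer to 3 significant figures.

Series of exponential components: λ_sys = Σ λ_i
λ_sys = 0.0000029 + 0.000011 + 0.0000056 + 0.0000015 + 0.0000024 + 0.000085 = 1.0840e-04 /h
MTBF = 1 / λ_sys = 9230 h

9230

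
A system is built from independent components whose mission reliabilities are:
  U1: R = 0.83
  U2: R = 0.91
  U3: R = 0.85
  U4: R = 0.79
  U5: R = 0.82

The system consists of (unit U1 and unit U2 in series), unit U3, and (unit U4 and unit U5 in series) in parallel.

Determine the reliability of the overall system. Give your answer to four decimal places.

0.9871

Series (U1 and U2): 0.830000 × 0.910000 = 0.755300
Series (U4 and U5): 0.790000 × 0.820000 = 0.647800
Parallel ([0.755300], U3, and [0.647800]): 1 − (1 − 0.755300)(1 − 0.850000)(1 − 0.647800) = 0.9871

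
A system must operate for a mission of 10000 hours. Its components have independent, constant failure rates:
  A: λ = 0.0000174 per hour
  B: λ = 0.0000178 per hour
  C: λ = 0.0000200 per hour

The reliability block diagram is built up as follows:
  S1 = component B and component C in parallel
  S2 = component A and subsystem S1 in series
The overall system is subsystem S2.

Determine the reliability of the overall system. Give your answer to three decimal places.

R(A) = exp(−0.0000174 × 10000) = 0.84030
R(B) = exp(−0.0000178 × 10000) = 0.83694
R(C) = exp(−0.0000200 × 10000) = 0.81873
Parallel (B and C): 1 − (1 − 0.83694)(1 − 0.81873) = 0.97044
Series (A and [0.97044]): 0.84030 × 0.97044 = 0.815

0.815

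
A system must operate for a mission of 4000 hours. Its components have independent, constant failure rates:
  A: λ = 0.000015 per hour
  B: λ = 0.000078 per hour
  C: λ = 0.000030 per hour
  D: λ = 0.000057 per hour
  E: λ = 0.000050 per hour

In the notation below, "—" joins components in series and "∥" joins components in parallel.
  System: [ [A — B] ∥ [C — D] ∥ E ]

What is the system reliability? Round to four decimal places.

0.9835

R(A) = exp(−0.000015 × 4000) = 0.941765
R(B) = exp(−0.000078 × 4000) = 0.731982
R(C) = exp(−0.000030 × 4000) = 0.886920
R(D) = exp(−0.000057 × 4000) = 0.796124
R(E) = exp(−0.000050 × 4000) = 0.818731
Series (A and B): 0.941765 × 0.731982 = 0.689355
Series (C and D): 0.886920 × 0.796124 = 0.706098
Parallel ([0.689355], [0.706098], and E): 1 − (1 − 0.689355)(1 − 0.706098)(1 − 0.818731) = 0.9835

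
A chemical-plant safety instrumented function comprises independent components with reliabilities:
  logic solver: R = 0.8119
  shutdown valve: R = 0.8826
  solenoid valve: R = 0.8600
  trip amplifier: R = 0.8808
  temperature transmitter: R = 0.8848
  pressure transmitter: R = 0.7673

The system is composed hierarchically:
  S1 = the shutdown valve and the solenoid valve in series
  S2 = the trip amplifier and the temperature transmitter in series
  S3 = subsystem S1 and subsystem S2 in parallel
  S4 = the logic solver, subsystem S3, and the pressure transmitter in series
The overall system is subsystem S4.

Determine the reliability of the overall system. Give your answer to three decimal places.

0.590

Series (shutdown valve and solenoid valve): 0.88260 × 0.86000 = 0.75904
Series (trip amplifier and temperature transmitter): 0.88080 × 0.88480 = 0.77933
Parallel ([0.75904] and [0.77933]): 1 − (1 − 0.75904)(1 − 0.77933) = 0.94683
Series (logic solver, [0.94683], and pressure transmitter): 0.81190 × 0.94683 × 0.76730 = 0.590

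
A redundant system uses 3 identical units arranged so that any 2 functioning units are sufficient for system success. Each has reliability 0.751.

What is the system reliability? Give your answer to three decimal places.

R = Σ_{i=2}^{3} C(3,i) p^i (1−p)^{3−i} with p = 0.751
C(3,2)·0.751^2·0.249^1 = 0.42131
C(3,3)·0.751^3·0.249^0 = 0.42356
Sum = 0.845

0.845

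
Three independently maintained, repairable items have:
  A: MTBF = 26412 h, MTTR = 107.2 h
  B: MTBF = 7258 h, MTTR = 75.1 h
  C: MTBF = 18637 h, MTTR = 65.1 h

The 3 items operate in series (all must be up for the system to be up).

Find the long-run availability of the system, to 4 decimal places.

A(A) = MTBF/(MTBF+MTTR) = 26412/(26412+107.2) = 0.995958
A(B) = MTBF/(MTBF+MTTR) = 7258/(7258+75.1) = 0.989759
A(C) = MTBF/(MTBF+MTTR) = 18637/(18637+65.1) = 0.996519
Series availability: 0.995958 × 0.989759 × 0.996519 = 0.9823

0.9823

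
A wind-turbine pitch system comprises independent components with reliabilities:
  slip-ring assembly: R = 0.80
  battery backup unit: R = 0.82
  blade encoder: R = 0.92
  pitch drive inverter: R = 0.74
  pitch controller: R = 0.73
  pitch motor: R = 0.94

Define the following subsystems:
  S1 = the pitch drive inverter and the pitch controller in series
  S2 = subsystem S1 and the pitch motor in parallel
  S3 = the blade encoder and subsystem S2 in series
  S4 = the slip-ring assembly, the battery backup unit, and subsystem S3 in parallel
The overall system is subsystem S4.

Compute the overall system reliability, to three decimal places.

Series (pitch drive inverter and pitch controller): 0.74000 × 0.73000 = 0.54020
Parallel ([0.54020] and pitch motor): 1 − (1 − 0.54020)(1 − 0.94000) = 0.97241
Series (blade encoder and [0.97241]): 0.92000 × 0.97241 = 0.89462
Parallel (slip-ring assembly, battery backup unit, and [0.89462]): 1 − (1 − 0.80000)(1 − 0.82000)(1 − 0.89462) = 0.996

0.996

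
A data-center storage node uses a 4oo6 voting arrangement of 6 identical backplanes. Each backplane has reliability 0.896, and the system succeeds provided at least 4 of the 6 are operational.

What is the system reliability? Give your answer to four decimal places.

R = Σ_{i=4}^{6} C(6,i) p^i (1−p)^{6−i} with p = 0.896
C(6,4)·0.896^4·0.104^2 = 0.104566
C(6,5)·0.896^5·0.104^1 = 0.360350
C(6,6)·0.896^6·0.104^0 = 0.517426
Sum = 0.9823

0.9823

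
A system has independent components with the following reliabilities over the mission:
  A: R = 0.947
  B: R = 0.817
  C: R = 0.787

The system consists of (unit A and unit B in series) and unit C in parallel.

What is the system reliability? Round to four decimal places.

0.9518

Series (A and B): 0.947000 × 0.817000 = 0.773699
Parallel ([0.773699] and C): 1 − (1 − 0.773699)(1 − 0.787000) = 0.9518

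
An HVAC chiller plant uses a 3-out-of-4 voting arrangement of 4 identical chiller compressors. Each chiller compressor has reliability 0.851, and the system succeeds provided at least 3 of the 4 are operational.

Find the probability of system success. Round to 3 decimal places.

R = Σ_{i=3}^{4} C(4,i) p^i (1−p)^{4−i} with p = 0.851
C(4,3)·0.851^3·0.149^1 = 0.36731
C(4,4)·0.851^4·0.149^0 = 0.52447
Sum = 0.892

0.892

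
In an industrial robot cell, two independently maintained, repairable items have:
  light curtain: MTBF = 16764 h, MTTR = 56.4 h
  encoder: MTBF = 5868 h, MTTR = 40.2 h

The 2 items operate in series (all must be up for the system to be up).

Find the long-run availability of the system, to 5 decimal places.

A(light curtain) = MTBF/(MTBF+MTTR) = 16764/(16764+56.4) = 0.996647
A(encoder) = MTBF/(MTBF+MTTR) = 5868/(5868+40.2) = 0.993196
Series availability: 0.996647 × 0.993196 = 0.98987

0.98987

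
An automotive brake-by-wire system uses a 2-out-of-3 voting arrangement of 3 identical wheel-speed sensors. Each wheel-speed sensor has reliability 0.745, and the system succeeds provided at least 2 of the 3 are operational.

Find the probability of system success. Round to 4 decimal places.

0.8381

R = Σ_{i=2}^{3} C(3,i) p^i (1−p)^{3−i} with p = 0.745
C(3,2)·0.745^2·0.255^1 = 0.424594
C(3,3)·0.745^3·0.255^0 = 0.413494
Sum = 0.8381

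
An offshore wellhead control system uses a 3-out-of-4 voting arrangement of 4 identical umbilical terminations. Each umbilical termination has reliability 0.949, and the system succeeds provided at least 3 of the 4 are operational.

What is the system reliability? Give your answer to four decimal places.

0.9854

R = Σ_{i=3}^{4} C(4,i) p^i (1−p)^{4−i} with p = 0.949
C(4,3)·0.949^3·0.051^1 = 0.174353
C(4,4)·0.949^4·0.051^0 = 0.811082
Sum = 0.9854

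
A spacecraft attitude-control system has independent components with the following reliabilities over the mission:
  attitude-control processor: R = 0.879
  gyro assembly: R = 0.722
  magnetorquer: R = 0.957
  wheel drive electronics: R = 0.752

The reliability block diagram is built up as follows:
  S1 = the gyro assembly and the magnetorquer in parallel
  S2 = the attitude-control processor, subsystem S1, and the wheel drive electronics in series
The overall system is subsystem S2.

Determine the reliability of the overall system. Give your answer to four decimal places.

Parallel (gyro assembly and magnetorquer): 1 − (1 − 0.722000)(1 − 0.957000) = 0.988046
Series (attitude-control processor, [0.988046], and wheel drive electronics): 0.879000 × 0.988046 × 0.752000 = 0.6531

0.6531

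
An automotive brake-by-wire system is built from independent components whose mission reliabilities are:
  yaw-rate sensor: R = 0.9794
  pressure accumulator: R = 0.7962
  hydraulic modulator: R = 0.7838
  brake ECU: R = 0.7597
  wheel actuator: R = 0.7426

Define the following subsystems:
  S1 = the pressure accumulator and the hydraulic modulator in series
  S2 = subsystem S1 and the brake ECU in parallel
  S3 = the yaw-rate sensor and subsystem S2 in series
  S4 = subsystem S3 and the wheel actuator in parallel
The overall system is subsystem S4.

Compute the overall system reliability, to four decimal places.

Series (pressure accumulator and hydraulic modulator): 0.796200 × 0.783800 = 0.624062
Parallel ([0.624062] and brake ECU): 1 − (1 − 0.624062)(1 − 0.759700) = 0.909662
Series (yaw-rate sensor and [0.909662]): 0.979400 × 0.909662 = 0.890923
Parallel ([0.890923] and wheel actuator): 1 − (1 − 0.890923)(1 − 0.742600) = 0.9719

0.9719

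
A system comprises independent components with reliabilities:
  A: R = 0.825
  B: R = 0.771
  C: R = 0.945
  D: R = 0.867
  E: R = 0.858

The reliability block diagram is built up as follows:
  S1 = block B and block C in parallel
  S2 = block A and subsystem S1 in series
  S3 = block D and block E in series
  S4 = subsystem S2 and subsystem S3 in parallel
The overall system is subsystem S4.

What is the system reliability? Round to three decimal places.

Parallel (B and C): 1 − (1 − 0.77100)(1 − 0.94500) = 0.98741
Series (A and [0.98741]): 0.82500 × 0.98741 = 0.81461
Series (D and E): 0.86700 × 0.85800 = 0.74389
Parallel ([0.81461] and [0.74389]): 1 − (1 − 0.81461)(1 − 0.74389) = 0.953

0.953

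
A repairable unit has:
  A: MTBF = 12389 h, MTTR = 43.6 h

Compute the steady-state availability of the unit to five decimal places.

A(A) = MTBF/(MTBF+MTTR) = 12389/(12389+43.6) = 0.99649

0.99649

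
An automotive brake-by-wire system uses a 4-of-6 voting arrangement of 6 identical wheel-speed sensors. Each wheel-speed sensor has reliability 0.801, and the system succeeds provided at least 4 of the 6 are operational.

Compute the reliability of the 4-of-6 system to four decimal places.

0.9023

R = Σ_{i=4}^{6} C(6,i) p^i (1−p)^{6−i} with p = 0.801
C(6,4)·0.801^4·0.199^2 = 0.244527
C(6,5)·0.801^5·0.199^1 = 0.393701
C(6,6)·0.801^6·0.199^0 = 0.264116
Sum = 0.9023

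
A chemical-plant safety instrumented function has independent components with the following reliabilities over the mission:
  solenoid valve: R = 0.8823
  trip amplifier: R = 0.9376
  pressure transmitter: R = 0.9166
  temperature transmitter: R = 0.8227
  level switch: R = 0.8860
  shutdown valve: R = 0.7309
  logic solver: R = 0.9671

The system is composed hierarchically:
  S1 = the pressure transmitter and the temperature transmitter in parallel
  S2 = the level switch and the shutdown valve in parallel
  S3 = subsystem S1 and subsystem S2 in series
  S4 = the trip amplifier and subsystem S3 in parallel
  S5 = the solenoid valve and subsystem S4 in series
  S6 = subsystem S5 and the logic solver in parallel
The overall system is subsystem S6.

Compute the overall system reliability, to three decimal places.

Parallel (pressure transmitter and temperature transmitter): 1 − (1 − 0.91660)(1 − 0.82270) = 0.98521
Parallel (level switch and shutdown valve): 1 − (1 − 0.88600)(1 − 0.73090) = 0.96932
Series ([0.98521] and [0.96932]): 0.98521 × 0.96932 = 0.95498
Parallel (trip amplifier and [0.95498]): 1 − (1 − 0.93760)(1 − 0.95498) = 0.99719
Series (solenoid valve and [0.99719]): 0.88230 × 0.99719 = 0.87982
Parallel ([0.87982] and logic solver): 1 − (1 − 0.87982)(1 − 0.96710) = 0.996

0.996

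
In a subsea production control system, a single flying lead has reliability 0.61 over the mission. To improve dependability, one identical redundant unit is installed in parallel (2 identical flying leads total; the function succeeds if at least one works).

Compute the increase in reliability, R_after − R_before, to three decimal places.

0.238

R_before = 0.61
R_after = 1 − (1 − 0.61)^2 = 0.848
ΔR = 0.848 − 0.61 = 0.238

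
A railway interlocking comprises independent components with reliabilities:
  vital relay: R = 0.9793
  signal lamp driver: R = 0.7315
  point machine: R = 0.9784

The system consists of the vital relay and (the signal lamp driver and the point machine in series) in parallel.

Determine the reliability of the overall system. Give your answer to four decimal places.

Series (signal lamp driver and point machine): 0.731500 × 0.978400 = 0.715700
Parallel (vital relay and [0.715700]): 1 − (1 − 0.979300)(1 − 0.715700) = 0.9941

0.9941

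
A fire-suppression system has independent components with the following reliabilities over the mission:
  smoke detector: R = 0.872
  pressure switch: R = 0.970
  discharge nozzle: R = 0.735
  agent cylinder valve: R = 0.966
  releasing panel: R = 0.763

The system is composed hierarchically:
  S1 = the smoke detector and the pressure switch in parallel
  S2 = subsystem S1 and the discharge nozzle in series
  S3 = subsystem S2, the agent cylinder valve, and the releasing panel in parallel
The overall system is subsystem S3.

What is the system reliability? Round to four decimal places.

0.9978

Parallel (smoke detector and pressure switch): 1 − (1 − 0.872000)(1 − 0.970000) = 0.996160
Series ([0.996160] and discharge nozzle): 0.996160 × 0.735000 = 0.732178
Parallel ([0.732178], agent cylinder valve, and releasing panel): 1 − (1 − 0.732178)(1 − 0.966000)(1 − 0.763000) = 0.9978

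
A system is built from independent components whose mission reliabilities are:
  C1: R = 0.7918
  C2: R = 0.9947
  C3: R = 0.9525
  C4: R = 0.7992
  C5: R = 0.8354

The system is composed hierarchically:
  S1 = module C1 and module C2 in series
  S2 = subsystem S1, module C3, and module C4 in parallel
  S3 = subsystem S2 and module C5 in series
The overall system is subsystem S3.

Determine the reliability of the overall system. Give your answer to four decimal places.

Series (C1 and C2): 0.791800 × 0.994700 = 0.787603
Parallel ([0.787603], C3, and C4): 1 − (1 − 0.787603)(1 − 0.952500)(1 − 0.799200) = 0.997974
Series ([0.997974] and C5): 0.997974 × 0.835400 = 0.8337

0.8337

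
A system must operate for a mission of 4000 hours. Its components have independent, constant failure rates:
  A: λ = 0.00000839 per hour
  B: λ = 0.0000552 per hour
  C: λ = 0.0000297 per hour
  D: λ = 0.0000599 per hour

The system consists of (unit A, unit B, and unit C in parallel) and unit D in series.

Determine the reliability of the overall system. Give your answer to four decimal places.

R(A) = exp(−0.00000839 × 4000) = 0.966997
R(B) = exp(−0.0000552 × 4000) = 0.801877
R(C) = exp(−0.0000297 × 4000) = 0.887985
R(D) = exp(−0.0000599 × 4000) = 0.786943
Parallel (A, B, and C): 1 − (1 − 0.966997)(1 − 0.801877)(1 − 0.887985) = 0.999268
Series ([0.999268] and D): 0.999268 × 0.786943 = 0.7864

0.7864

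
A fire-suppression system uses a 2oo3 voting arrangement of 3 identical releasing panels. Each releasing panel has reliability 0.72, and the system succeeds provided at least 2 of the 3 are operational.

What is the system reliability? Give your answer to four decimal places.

R = Σ_{i=2}^{3} C(3,i) p^i (1−p)^{3−i} with p = 0.72
C(3,2)·0.72^2·0.28^1 = 0.435456
C(3,3)·0.72^3·0.28^0 = 0.373248
Sum = 0.8087

0.8087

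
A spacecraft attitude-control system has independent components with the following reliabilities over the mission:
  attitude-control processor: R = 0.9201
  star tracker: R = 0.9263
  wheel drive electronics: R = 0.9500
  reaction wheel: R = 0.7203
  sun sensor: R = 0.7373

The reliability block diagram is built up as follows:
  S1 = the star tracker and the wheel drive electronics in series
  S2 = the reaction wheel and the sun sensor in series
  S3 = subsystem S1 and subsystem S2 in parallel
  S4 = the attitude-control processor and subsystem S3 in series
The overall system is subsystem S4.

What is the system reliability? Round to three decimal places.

Series (star tracker and wheel drive electronics): 0.92630 × 0.95000 = 0.87999
Series (reaction wheel and sun sensor): 0.72030 × 0.73730 = 0.53108
Parallel ([0.87999] and [0.53108]): 1 − (1 − 0.87999)(1 − 0.53108) = 0.94372
Series (attitude-control processor and [0.94372]): 0.92010 × 0.94372 = 0.868

0.868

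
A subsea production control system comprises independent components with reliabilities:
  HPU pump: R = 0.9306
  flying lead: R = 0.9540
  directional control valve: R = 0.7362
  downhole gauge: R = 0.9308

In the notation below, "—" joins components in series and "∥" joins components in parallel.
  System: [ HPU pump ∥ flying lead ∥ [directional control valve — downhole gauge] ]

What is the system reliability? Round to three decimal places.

0.999

Series (directional control valve and downhole gauge): 0.73620 × 0.93080 = 0.68525
Parallel (HPU pump, flying lead, and [0.68525]): 1 − (1 − 0.93060)(1 − 0.95400)(1 − 0.68525) = 0.999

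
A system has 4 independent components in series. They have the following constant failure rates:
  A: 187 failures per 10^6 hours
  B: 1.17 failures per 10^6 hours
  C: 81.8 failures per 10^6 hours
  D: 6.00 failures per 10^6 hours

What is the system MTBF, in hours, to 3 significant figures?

Series of exponential components: λ_sys = Σ λ_i
λ_sys = 0.000187 + 0.00000117 + 0.0000818 + 0.00000600 = 2.7597e-04 /h
MTBF = 1 / λ_sys = 3620 h

3620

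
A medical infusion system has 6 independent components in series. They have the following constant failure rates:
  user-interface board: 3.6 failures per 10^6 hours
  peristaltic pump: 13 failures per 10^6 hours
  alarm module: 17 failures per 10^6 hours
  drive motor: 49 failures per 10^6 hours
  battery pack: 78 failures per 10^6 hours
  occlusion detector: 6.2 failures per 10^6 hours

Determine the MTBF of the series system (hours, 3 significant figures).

Series of exponential components: λ_sys = Σ λ_i
λ_sys = 0.0000036 + 0.000013 + 0.000017 + 0.000049 + 0.000078 + 0.0000062 = 1.6680e-04 /h
MTBF = 1 / λ_sys = 6000 h

6000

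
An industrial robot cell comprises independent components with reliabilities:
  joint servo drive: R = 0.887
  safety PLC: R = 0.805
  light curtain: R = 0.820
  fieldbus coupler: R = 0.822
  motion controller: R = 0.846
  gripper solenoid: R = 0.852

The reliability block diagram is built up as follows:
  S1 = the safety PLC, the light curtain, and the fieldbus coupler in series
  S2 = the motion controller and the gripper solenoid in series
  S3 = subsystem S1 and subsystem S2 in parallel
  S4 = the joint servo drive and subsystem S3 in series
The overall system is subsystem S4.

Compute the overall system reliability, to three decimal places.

0.774

Series (safety PLC, light curtain, and fieldbus coupler): 0.80500 × 0.82000 × 0.82200 = 0.54260
Series (motion controller and gripper solenoid): 0.84600 × 0.85200 = 0.72079
Parallel ([0.54260] and [0.72079]): 1 − (1 − 0.54260)(1 − 0.72079) = 0.87229
Series (joint servo drive and [0.87229]): 0.88700 × 0.87229 = 0.774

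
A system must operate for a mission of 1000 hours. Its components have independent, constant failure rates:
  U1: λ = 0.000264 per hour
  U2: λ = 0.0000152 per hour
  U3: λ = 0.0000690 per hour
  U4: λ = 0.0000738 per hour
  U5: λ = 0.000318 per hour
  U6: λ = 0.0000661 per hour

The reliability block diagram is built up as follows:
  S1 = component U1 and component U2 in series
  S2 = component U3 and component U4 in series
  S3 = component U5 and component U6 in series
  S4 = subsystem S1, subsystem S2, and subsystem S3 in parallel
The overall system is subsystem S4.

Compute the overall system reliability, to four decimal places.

0.9897

R(U1) = exp(−0.000264 × 1000) = 0.767974
R(U2) = exp(−0.0000152 × 1000) = 0.984915
R(U3) = exp(−0.0000690 × 1000) = 0.933327
R(U4) = exp(−0.0000738 × 1000) = 0.928857
R(U5) = exp(−0.000318 × 1000) = 0.727603
R(U6) = exp(−0.0000661 × 1000) = 0.936037
Series (U1 and U2): 0.767974 × 0.984915 = 0.756389
Series (U3 and U4): 0.933327 × 0.928857 = 0.866927
Series (U5 and U6): 0.727603 × 0.936037 = 0.681063
Parallel ([0.756389], [0.866927], and [0.681063]): 1 − (1 − 0.756389)(1 − 0.866927)(1 − 0.681063) = 0.9897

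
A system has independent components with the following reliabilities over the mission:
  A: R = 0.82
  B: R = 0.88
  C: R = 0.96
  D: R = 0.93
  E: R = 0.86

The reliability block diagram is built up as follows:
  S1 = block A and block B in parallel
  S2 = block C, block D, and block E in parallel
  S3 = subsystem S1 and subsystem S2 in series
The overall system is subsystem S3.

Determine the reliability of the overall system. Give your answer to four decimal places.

Parallel (A and B): 1 − (1 − 0.820000)(1 − 0.880000) = 0.978400
Parallel (C, D, and E): 1 − (1 − 0.960000)(1 − 0.930000)(1 − 0.860000) = 0.999608
Series ([0.978400] and [0.999608]): 0.978400 × 0.999608 = 0.9780

0.9780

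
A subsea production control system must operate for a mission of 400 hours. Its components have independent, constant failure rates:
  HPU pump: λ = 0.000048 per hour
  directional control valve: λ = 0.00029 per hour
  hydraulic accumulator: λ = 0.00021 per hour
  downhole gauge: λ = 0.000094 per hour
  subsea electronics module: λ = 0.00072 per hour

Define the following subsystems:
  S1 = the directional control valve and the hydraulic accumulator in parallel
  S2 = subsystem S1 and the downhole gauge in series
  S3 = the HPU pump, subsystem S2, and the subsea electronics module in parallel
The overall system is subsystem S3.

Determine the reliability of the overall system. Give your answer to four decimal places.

0.9998

R(HPU pump) = exp(−0.000048 × 400) = 0.980983
R(directional control valve) = exp(−0.00029 × 400) = 0.890475
R(hydraulic accumulator) = exp(−0.00021 × 400) = 0.919431
R(downhole gauge) = exp(−0.000094 × 400) = 0.963098
R(subsea electronics module) = exp(−0.00072 × 400) = 0.749762
Parallel (directional control valve and hydraulic accumulator): 1 − (1 − 0.890475)(1 − 0.919431) = 0.991176
Series ([0.991176] and downhole gauge): 0.991176 × 0.963098 = 0.954600
Parallel (HPU pump, [0.954600], and subsea electronics module): 1 − (1 − 0.980983)(1 − 0.954600)(1 − 0.749762) = 0.9998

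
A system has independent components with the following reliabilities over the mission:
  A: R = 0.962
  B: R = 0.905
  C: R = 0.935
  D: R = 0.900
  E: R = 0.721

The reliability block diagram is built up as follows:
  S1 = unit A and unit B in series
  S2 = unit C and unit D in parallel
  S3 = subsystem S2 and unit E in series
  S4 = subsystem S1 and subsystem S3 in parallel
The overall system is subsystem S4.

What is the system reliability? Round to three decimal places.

0.963

Series (A and B): 0.96200 × 0.90500 = 0.87061
Parallel (C and D): 1 − (1 − 0.93500)(1 − 0.90000) = 0.99350
Series ([0.99350] and E): 0.99350 × 0.72100 = 0.71631
Parallel ([0.87061] and [0.71631]): 1 − (1 − 0.87061)(1 − 0.71631) = 0.963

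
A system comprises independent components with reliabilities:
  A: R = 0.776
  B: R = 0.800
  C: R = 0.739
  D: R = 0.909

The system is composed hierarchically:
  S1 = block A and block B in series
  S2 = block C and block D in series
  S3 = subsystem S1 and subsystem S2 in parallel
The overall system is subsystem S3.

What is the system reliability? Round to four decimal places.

Series (A and B): 0.776000 × 0.800000 = 0.620800
Series (C and D): 0.739000 × 0.909000 = 0.671751
Parallel ([0.620800] and [0.671751]): 1 − (1 − 0.620800)(1 − 0.671751) = 0.8755

0.8755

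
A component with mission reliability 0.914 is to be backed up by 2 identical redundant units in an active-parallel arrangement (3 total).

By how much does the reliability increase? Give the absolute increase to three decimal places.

R_before = 0.914
R_after = 1 − (1 − 0.914)^3 = 0.999
ΔR = 0.999 − 0.914 = 0.085

0.085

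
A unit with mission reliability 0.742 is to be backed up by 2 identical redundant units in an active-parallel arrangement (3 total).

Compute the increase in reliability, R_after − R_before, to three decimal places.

0.241

R_before = 0.742
R_after = 1 − (1 − 0.742)^3 = 0.983
ΔR = 0.983 − 0.742 = 0.241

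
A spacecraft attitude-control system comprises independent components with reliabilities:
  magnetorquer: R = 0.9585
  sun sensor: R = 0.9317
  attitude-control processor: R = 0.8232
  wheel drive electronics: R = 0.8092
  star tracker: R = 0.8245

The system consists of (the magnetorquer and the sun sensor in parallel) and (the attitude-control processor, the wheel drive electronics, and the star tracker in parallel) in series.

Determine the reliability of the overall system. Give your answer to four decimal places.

0.9913

Parallel (magnetorquer and sun sensor): 1 − (1 − 0.958500)(1 − 0.931700) = 0.997166
Parallel (attitude-control processor, wheel drive electronics, and star tracker): 1 − (1 − 0.823200)(1 − 0.809200)(1 − 0.824500) = 0.994080
Series ([0.997166] and [0.994080]): 0.997166 × 0.994080 = 0.9913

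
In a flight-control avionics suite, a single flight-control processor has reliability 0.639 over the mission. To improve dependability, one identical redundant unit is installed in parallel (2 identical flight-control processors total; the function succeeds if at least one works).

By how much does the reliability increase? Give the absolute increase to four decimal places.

R_before = 0.639
R_after = 1 − (1 − 0.639)^2 = 0.8697
ΔR = 0.8697 − 0.639 = 0.2307

0.2307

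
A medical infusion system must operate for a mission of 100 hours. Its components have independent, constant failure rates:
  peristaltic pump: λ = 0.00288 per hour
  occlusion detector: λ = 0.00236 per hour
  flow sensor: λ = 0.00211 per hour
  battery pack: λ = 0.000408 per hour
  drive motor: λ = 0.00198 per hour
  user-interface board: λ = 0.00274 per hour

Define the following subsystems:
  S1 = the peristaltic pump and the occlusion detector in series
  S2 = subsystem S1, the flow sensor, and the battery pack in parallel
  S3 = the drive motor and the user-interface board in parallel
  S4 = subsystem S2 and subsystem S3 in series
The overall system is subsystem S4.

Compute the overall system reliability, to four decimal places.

0.9540

R(peristaltic pump) = exp(−0.00288 × 100) = 0.749762
R(occlusion detector) = exp(−0.00236 × 100) = 0.789781
R(flow sensor) = exp(−0.00211 × 100) = 0.809774
R(battery pack) = exp(−0.000408 × 100) = 0.960021
R(drive motor) = exp(−0.00198 × 100) = 0.820370
R(user-interface board) = exp(−0.00274 × 100) = 0.760332
Series (peristaltic pump and occlusion detector): 0.749762 × 0.789781 = 0.592148
Parallel ([0.592148], flow sensor, and battery pack): 1 − (1 − 0.592148)(1 − 0.809774)(1 − 0.960021) = 0.996898
Parallel (drive motor and user-interface board): 1 − (1 − 0.820370)(1 − 0.760332) = 0.956948
Series ([0.996898] and [0.956948]): 0.996898 × 0.956948 = 0.9540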